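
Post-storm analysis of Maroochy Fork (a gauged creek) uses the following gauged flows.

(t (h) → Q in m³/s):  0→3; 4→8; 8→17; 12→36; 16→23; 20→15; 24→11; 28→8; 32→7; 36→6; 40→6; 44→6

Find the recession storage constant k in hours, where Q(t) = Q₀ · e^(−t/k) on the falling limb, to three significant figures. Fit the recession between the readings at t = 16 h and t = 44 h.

k ≈ 20.8 h

On the falling limb, Q drops from 23 to 6 m³/s between t = 16 h and t = 44 h (Δt = 28 h).
k = −Δt / ln(Q₂/Q₁) = −28 / ln(6/23) = 20.8 h.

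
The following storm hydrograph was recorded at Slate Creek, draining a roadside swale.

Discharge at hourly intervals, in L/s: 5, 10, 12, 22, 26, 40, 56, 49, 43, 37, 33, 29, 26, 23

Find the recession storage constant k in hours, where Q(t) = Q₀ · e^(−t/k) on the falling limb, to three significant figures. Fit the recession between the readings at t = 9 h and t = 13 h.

k ≈ 8.41 h

On the falling limb, Q drops from 37 to 23 L/s between t = 9 h and t = 13 h (Δt = 4 h).
k = −Δt / ln(Q₂/Q₁) = −4 / ln(23/37) = 8.41 h.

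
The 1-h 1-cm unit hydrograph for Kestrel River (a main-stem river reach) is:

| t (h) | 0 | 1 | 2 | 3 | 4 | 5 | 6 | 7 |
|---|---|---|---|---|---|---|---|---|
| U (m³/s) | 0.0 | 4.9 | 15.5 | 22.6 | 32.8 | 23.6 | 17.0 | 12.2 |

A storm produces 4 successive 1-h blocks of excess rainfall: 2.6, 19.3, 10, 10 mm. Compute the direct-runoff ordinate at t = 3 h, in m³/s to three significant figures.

By discrete convolution, Q_j = Σ (P_i / 10 mm) · U_{j−i}.
At t = 3 h (j=3): Q = (2.6/10)·22.6 + (19.3/10)·15.5 + (10/10)·4.9 + (10/10)·0.0 = 40.7 m³/s.

Q ≈ 40.7 m³/s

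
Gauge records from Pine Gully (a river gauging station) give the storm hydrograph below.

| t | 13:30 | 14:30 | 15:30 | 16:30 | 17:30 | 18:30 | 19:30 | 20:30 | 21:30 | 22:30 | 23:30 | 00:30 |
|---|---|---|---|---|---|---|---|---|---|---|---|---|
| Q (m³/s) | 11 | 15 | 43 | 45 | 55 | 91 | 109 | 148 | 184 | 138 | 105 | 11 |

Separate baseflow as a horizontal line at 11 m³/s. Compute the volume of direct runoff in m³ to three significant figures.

Direct-runoff ordinates (Q − Q_b): 0.0, 4.0, 32.0, 34.0, 44.0, 80.0, 98.0, 137.0, 173.0, 127.0, 94.0, 0.0 m³/s.
ΣQ_DR = 823.0 m³/s.
With Δt = 1 h = 3600 s, V = ΣQ_DR · Δt = 823.0 × 3600 = 2.96 × 10^6 m³.

V ≈ 2.96 × 10^6 m³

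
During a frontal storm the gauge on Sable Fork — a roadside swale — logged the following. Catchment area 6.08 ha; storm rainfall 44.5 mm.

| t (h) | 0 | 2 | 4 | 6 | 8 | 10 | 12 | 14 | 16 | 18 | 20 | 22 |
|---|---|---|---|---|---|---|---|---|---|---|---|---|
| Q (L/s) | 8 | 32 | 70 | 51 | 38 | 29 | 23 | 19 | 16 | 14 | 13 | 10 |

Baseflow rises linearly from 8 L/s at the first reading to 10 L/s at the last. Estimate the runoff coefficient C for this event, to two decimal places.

C ≈ 0.57

ΣQ_DR = 215.0 L/s; V = ΣQ_DR·Δt = 1.548 × 10^6 L.
Runoff depth d = V / A = 25.46 mm.
C = d / P = 25.46 / 44.5 = 0.57.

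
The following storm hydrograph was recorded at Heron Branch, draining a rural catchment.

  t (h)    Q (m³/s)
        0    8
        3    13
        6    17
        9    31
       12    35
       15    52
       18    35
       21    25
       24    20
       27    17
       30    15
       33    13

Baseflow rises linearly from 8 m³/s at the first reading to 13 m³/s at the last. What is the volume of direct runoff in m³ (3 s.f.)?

V ≈ 1.67 × 10^6 m³

Direct-runoff ordinates (Q − Q_b): 0.00, 4.55, 8.09, 21.64, 25.18, 41.73, 24.27, 13.82, 8.36, 4.91, 2.45, 0.00 m³/s.
ΣQ_DR = 155.0 m³/s.
With Δt = 3 h = 10800 s, V = ΣQ_DR · Δt = 155.0 × 10800 = 1.67 × 10^6 m³.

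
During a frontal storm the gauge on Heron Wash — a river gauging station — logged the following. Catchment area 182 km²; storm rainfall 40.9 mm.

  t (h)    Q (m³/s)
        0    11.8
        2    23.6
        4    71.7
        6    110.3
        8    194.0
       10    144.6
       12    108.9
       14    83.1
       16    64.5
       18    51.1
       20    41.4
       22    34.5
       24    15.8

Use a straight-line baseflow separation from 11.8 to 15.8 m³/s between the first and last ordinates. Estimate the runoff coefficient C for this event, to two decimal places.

ΣQ_DR = 775.9 m³/s; V = ΣQ_DR·Δt = 5.586 × 10^6 m³.
Runoff depth d = V / A = 30.69 mm.
C = d / P = 30.69 / 40.9 = 0.75.

C ≈ 0.75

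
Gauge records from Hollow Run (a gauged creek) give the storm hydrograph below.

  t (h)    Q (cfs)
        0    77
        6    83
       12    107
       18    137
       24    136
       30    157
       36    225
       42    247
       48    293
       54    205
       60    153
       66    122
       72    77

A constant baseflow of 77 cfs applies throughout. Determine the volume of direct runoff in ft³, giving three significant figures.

Direct-runoff ordinates (Q − Q_b): 0.0, 6.0, 30.0, 60.0, 59.0, 80.0, 148.0, 170.0, 216.0, 128.0, 76.0, 45.0, 0.0 cfs.
ΣQ_DR = 1018 cfs.
With Δt = 6 h = 21600 s, V = ΣQ_DR · Δt = 1018 × 21600 = 2.20 × 10^7 ft³.

V ≈ 2.20 × 10^7 ft³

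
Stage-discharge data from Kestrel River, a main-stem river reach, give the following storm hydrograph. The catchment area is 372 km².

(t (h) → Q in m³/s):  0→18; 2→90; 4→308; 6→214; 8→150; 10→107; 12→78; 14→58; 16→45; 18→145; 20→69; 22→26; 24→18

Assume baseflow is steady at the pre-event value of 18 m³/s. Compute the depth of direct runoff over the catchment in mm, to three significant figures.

Direct runoff: 0.0, 72.0, 290.0, 196.0, 132.0, 89.0, 60.0, 40.0, 27.0, 127.0, 51.0, 8.0, 0.0 m³/s; ΣQ_DR = 1092 m³/s.
V = ΣQ_DR · Δt = 1092 × 7200 s = 7.862 × 10^6 m³.
Over A = 372 km², depth = V / A = 21.1 mm.

d ≈ 21.1 mm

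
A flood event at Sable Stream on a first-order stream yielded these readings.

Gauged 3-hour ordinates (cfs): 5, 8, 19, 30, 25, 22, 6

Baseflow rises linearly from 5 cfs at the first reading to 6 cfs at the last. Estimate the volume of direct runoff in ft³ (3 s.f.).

Direct-runoff ordinates (Q − Q_b): 0.00, 2.83, 13.67, 24.50, 19.33, 16.17, 0.00 cfs.
ΣQ_DR = 76.50 cfs.
With Δt = 3 h = 10800 s, V = ΣQ_DR · Δt = 76.50 × 10800 = 8.26 × 10^5 ft³.

V ≈ 8.26 × 10^5 ft³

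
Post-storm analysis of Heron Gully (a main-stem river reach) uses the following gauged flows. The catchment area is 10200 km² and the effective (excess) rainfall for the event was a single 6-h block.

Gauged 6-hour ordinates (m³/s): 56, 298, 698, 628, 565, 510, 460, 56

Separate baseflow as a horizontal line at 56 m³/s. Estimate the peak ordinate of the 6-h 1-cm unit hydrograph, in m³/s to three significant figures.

Direct runoff: 0.0, 242.0, 642.0, 572.0, 509.0, 454.0, 404.0, 0.0 m³/s; ΣQ_DR = 2823 m³/s, peak = 642.0 m³/s.
Runoff depth d = ΣQ_DR·Δt / A = 2823 × 21600 / (10200 km²) = 5.978 mm.
The 1-cm UH is the DRH scaled by (10 mm)/d, so U_p = 642.0 × 10/5.978 = 1070 m³/s.

U_p ≈ 1070 m³/s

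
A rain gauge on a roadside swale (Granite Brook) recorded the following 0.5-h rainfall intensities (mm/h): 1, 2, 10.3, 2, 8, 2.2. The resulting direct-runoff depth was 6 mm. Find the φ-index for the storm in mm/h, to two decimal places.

φ ≈ 3.15 mm/h

Only the 2 blocks with intensity above φ contribute runoff: 10.3, 8 mm/h.
Σ(I−φ)·Δt = d  ⇒  (10.3+8 − 2φ)·0.5 = 6
φ = (18.30 − 6/0.5) / 2 = 3.15 mm/h.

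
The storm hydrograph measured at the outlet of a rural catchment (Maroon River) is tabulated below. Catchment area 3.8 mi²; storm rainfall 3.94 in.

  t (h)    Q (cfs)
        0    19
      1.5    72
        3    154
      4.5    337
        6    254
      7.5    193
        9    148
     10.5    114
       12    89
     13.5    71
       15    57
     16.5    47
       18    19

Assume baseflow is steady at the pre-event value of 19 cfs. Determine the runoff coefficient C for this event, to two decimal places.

ΣQ_DR = 1327 cfs; V = ΣQ_DR·Δt = 7.166 × 10^6 ft³.
Runoff depth d = V / A = 0.8117 in.
C = d / P = 0.8117 / 3.94 = 0.21.

C ≈ 0.21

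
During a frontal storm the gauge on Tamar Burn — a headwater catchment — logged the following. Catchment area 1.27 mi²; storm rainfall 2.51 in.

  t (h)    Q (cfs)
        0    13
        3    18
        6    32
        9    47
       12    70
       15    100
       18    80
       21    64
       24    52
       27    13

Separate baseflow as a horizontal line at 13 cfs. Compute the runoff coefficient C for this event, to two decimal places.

C ≈ 0.52

ΣQ_DR = 359.0 cfs; V = ΣQ_DR·Δt = 3.877 × 10^6 ft³.
Runoff depth d = V / A = 1.314 in.
C = d / P = 1.314 / 2.51 = 0.52.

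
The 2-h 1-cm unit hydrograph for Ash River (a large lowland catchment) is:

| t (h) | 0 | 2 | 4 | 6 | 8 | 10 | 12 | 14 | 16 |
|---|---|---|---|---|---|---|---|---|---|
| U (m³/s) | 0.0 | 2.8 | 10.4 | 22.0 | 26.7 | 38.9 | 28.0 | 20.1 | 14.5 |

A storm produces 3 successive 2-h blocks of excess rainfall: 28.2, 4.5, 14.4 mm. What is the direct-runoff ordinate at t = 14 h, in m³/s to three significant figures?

By discrete convolution, Q_j = Σ (P_i / 10 mm) · U_{j−i}.
At t = 14 h (j=7): Q = (28.2/10)·20.1 + (4.5/10)·28.0 + (14.4/10)·38.9 = 125 m³/s.

Q ≈ 125 m³/s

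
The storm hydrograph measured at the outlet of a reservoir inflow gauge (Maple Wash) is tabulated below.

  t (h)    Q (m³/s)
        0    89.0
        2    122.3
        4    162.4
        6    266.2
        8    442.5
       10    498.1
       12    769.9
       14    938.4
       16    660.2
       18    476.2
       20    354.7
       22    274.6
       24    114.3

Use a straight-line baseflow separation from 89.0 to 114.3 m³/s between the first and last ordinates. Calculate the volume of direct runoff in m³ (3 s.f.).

Direct-runoff ordinates (Q − Q_b): 0.00, 31.19, 69.18, 170.88, 345.07, 398.56, 668.25, 834.64, 554.33, 368.23, 244.62, 162.41, 0.00 m³/s.
ΣQ_DR = 3847 m³/s.
With Δt = 2 h = 7200 s, V = ΣQ_DR · Δt = 3847 × 7200 = 2.77 × 10^7 m³.

V ≈ 2.77 × 10^7 m³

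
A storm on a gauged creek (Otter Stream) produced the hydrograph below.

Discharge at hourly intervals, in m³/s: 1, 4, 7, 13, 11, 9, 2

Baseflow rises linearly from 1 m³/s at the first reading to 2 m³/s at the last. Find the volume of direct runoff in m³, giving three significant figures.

Direct-runoff ordinates (Q − Q_b): 0.00, 2.83, 5.67, 11.50, 9.33, 7.17, 0.00 m³/s.
ΣQ_DR = 36.50 m³/s.
With Δt = 1 h = 3600 s, V = ΣQ_DR · Δt = 36.50 × 3600 = 1.31 × 10^5 m³.

V ≈ 1.31 × 10^5 m³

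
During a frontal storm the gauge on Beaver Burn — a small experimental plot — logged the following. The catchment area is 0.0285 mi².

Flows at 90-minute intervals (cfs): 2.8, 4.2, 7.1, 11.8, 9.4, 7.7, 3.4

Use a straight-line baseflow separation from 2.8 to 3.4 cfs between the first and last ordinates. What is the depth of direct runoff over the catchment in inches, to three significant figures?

d ≈ 2.01 in

Direct runoff: 0.00, 1.30, 4.10, 8.70, 6.20, 4.40, 0.00 cfs; ΣQ_DR = 24.70 cfs.
V = ΣQ_DR · Δt = 24.70 × 5400 s = 1.334 × 10^5 ft³.
Over A = 0.0285 mi², depth = V / A = 2.01 in.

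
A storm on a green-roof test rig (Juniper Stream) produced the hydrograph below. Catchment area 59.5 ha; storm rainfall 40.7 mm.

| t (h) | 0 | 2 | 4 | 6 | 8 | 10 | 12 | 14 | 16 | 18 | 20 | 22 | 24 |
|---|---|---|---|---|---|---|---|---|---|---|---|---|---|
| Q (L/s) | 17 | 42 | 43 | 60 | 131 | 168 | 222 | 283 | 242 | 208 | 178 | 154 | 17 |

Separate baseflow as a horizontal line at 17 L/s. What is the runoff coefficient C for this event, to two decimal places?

ΣQ_DR = 1544 L/s; V = ΣQ_DR·Δt = 1.112 × 10^7 L.
Runoff depth d = V / A = 18.68 mm.
C = d / P = 18.68 / 40.7 = 0.46.

C ≈ 0.46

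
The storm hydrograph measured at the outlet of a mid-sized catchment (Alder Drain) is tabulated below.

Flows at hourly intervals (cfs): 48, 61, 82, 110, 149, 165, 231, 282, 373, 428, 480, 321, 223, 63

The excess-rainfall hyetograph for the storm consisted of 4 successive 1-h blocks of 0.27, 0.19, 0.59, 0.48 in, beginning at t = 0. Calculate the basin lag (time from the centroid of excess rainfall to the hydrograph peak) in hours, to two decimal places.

Centroid of excess rainfall: t_c = Σ P_i·t̄_i / ΣP_i = 2.3366 h (block centres at 0.5, 1.5, 2.5, 3.5 h).
Hydrograph peak occurs at t = 10 h, so basin lag t_L = 10 − 2.3366 = 7.66 h.

t_L ≈ 7.66 h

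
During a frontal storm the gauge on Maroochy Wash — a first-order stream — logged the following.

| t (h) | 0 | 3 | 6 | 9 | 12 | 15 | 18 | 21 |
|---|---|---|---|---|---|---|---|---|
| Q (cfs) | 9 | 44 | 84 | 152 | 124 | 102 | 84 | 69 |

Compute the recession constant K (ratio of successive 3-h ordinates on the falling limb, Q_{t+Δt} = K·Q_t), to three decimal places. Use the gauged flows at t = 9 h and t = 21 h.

Using the recession-limb readings at t = 9 h and t = 21 h: Q falls from 152 to 69 cfs over 4 intervals.
K = (Q₂/Q₁)^(1/4) = (69/152)^(1/4) = 0.821.

K ≈ 0.821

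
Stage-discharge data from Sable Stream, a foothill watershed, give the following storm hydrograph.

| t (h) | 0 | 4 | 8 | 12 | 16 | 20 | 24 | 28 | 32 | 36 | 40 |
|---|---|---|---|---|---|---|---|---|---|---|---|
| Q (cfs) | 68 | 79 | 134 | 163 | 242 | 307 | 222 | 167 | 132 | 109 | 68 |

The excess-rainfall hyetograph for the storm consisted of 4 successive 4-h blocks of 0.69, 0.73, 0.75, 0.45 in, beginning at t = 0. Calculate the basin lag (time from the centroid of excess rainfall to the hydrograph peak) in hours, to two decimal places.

t_L ≈ 12.53 h

Centroid of excess rainfall: t_c = Σ P_i·t̄_i / ΣP_i = 7.4656 h (block centres at 2, 6, 10, 14 h).
Hydrograph peak occurs at t = 20 h, so basin lag t_L = 20 − 7.4656 = 12.53 h.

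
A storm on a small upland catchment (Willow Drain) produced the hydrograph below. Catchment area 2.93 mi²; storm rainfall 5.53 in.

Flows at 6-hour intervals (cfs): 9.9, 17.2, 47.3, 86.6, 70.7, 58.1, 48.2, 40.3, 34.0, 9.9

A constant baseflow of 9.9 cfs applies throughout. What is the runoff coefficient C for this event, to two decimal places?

C ≈ 0.19

ΣQ_DR = 323.2 cfs; V = ΣQ_DR·Δt = 6.981 × 10^6 ft³.
Runoff depth d = V / A = 1.026 in.
C = d / P = 1.026 / 5.53 = 0.19.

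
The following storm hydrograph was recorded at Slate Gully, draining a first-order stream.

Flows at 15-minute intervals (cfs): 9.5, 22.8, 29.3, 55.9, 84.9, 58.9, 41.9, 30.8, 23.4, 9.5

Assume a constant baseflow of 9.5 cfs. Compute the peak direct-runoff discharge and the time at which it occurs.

Q_p = 75.4 cfs at t = 1 h

Subtracting baseflow gives direct-runoff ordinates: 0.0, 13.3, 19.8, 46.4, 75.4, 49.4, 32.4, 21.3, 13.9, 0.0 cfs.
The maximum is 75.4 cfs, occurring at the reading for t = 1 h.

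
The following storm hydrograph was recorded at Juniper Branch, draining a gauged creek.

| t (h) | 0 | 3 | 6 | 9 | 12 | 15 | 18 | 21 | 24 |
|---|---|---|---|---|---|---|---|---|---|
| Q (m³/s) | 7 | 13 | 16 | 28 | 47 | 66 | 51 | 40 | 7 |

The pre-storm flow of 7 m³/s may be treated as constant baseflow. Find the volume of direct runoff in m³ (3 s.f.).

V ≈ 2.29 × 10^6 m³

Direct-runoff ordinates (Q − Q_b): 0.0, 6.0, 9.0, 21.0, 40.0, 59.0, 44.0, 33.0, 0.0 m³/s.
ΣQ_DR = 212.0 m³/s.
With Δt = 3 h = 10800 s, V = ΣQ_DR · Δt = 212.0 × 10800 = 2.29 × 10^6 m³.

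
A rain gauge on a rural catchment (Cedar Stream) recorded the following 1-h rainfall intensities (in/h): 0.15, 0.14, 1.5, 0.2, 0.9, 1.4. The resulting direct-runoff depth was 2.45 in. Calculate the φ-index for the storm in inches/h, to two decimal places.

φ ≈ 0.45 in/h

Only the 3 blocks with intensity above φ contribute runoff: 1.5, 0.9, 1.4 in/h.
Σ(I−φ)·Δt = d  ⇒  (1.5+0.9+1.4 − 3φ)·1 = 2.45
φ = (3.800 − 2.45/1) / 3 = 0.45 in/h.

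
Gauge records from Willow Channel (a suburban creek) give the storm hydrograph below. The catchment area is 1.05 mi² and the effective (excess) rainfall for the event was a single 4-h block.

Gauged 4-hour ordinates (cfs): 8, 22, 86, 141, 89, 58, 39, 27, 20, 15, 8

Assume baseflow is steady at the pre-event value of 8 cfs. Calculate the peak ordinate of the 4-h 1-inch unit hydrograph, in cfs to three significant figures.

Direct runoff: 0.0, 14.0, 78.0, 133.0, 81.0, 50.0, 31.0, 19.0, 12.0, 7.0, 0.0 cfs; ΣQ_DR = 425.0 cfs, peak = 133.0 cfs.
Runoff depth d = ΣQ_DR·Δt / A = 425.0 × 14400 / (1.05 mi²) = 2.509 in.
The 1-inch UH is the DRH scaled by (1 in)/d, so U_p = 133.0 × 1/2.509 = 53.0 cfs.

U_p ≈ 53.0 cfs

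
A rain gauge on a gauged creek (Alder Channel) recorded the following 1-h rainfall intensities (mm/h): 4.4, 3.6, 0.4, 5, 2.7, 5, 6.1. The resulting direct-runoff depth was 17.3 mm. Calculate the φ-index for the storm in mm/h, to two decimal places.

φ ≈ 1.58 mm/h

Only the 6 blocks with intensity above φ contribute runoff: 4.4, 3.6, 5, 2.7, 5, 6.1 mm/h.
Σ(I−φ)·Δt = d  ⇒  (4.4+3.6+5+2.7+5+6.1 − 6φ)·1 = 17.3
φ = (26.80 − 17.3/1) / 6 = 1.58 mm/h.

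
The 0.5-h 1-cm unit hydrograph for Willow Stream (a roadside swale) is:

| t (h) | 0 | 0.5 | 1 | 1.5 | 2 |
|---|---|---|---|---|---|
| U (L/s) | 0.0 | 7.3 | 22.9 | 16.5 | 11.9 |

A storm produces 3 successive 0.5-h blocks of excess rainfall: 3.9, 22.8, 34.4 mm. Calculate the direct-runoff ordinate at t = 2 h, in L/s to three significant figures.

Q ≈ 121 L/s

By discrete convolution, Q_j = Σ (P_i / 10 mm) · U_{j−i}.
At t = 2 h (j=4): Q = (3.9/10)·11.9 + (22.8/10)·16.5 + (34.4/10)·22.9 = 121 L/s.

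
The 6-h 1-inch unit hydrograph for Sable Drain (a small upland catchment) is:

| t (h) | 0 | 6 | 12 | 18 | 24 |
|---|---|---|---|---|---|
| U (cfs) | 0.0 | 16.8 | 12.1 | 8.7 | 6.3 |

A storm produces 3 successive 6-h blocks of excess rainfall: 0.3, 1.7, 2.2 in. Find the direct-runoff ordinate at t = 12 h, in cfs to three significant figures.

Q ≈ 32.2 cfs

By discrete convolution, Q_j = Σ (P_i / 1 in) · U_{j−i}.
At t = 12 h (j=2): Q = (0.3/1)·12.1 + (1.7/1)·16.8 + (2.2/1)·0.0 = 32.2 cfs.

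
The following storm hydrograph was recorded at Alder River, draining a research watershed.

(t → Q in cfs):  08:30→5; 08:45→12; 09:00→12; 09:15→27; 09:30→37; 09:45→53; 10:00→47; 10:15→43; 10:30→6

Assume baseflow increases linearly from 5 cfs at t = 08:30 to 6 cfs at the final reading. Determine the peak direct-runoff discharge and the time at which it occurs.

Subtracting baseflow gives direct-runoff ordinates: 0.00, 6.88, 6.75, 21.62, 31.50, 47.38, 41.25, 37.12, 0.00 cfs.
The maximum is 47.38 cfs, occurring at the reading for t = 09:45.

Q_p = 47.38 cfs at t = 09:45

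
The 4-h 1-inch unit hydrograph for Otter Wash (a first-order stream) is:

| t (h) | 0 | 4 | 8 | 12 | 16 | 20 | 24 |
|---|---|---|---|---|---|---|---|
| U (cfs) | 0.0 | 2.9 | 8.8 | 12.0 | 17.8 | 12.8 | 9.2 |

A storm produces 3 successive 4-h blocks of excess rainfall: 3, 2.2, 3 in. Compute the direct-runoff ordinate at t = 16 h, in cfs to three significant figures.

By discrete convolution, Q_j = Σ (P_i / 1 in) · U_{j−i}.
At t = 16 h (j=4): Q = (3/1)·17.8 + (2.2/1)·12.0 + (3/1)·8.8 = 106 cfs.

Q ≈ 106 cfs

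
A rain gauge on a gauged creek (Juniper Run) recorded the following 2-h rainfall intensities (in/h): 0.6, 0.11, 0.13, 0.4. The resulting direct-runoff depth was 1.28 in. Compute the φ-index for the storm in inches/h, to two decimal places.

φ ≈ 0.18 in/h

Only the 2 blocks with intensity above φ contribute runoff: 0.6, 0.4 in/h.
Σ(I−φ)·Δt = d  ⇒  (0.6+0.4 − 2φ)·2 = 1.28
φ = (1.000 − 1.28/2) / 2 = 0.18 in/h.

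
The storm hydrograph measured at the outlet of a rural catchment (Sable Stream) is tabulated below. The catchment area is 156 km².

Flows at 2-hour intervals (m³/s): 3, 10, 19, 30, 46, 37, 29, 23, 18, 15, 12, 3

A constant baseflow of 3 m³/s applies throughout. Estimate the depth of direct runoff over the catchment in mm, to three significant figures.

d ≈ 9.65 mm

Direct runoff: 0.0, 7.0, 16.0, 27.0, 43.0, 34.0, 26.0, 20.0, 15.0, 12.0, 9.0, 0.0 m³/s; ΣQ_DR = 209.0 m³/s.
V = ΣQ_DR · Δt = 209.0 × 7200 s = 1.505 × 10^6 m³.
Over A = 156 km², depth = V / A = 9.65 mm.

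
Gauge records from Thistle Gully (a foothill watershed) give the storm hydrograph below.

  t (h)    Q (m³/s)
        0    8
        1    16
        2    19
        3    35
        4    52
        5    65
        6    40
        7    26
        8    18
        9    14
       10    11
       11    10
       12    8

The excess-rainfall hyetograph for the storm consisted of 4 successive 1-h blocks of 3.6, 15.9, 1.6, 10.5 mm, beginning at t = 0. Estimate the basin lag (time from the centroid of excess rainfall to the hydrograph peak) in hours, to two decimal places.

t_L ≈ 2.90 h

Centroid of excess rainfall: t_c = Σ P_i·t̄_i / ΣP_i = 2.1013 h (block centres at 0.5, 1.5, 2.5, 3.5 h).
Hydrograph peak occurs at t = 5 h, so basin lag t_L = 5 − 2.1013 = 2.90 h.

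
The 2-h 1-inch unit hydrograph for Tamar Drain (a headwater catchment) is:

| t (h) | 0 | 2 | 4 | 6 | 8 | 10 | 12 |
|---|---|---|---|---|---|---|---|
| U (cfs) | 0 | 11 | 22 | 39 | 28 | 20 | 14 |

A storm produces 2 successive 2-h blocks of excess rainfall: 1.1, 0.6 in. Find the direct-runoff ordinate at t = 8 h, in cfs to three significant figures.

Q ≈ 54.2 cfs

By discrete convolution, Q_j = Σ (P_i / 1 in) · U_{j−i}.
At t = 8 h (j=4): Q = (1.1/1)·28 + (0.6/1)·39 = 54.2 cfs.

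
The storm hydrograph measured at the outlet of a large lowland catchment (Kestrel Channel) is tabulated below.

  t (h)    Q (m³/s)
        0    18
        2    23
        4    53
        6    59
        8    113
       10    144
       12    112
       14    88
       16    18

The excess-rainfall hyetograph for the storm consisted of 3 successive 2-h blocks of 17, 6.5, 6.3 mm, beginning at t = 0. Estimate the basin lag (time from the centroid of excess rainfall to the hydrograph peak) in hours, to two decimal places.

t_L ≈ 7.72 h

Centroid of excess rainfall: t_c = Σ P_i·t̄_i / ΣP_i = 2.2819 h (block centres at 1, 3, 5 h).
Hydrograph peak occurs at t = 10 h, so basin lag t_L = 10 − 2.2819 = 7.72 h.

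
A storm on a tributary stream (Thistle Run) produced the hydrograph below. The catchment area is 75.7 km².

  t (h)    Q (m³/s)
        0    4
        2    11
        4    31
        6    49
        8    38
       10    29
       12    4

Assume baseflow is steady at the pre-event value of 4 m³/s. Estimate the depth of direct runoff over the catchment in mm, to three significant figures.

d ≈ 13.1 mm

Direct runoff: 0.0, 7.0, 27.0, 45.0, 34.0, 25.0, 0.0 m³/s; ΣQ_DR = 138.0 m³/s.
V = ΣQ_DR · Δt = 138.0 × 7200 s = 9.936 × 10^5 m³.
Over A = 75.7 km², depth = V / A = 13.1 mm.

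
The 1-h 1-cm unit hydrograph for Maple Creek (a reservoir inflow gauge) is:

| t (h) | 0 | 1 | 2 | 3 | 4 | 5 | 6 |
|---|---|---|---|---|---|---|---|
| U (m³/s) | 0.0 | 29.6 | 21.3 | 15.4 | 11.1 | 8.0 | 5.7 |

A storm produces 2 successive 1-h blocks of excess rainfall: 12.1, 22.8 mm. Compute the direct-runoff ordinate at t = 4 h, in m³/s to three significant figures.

By discrete convolution, Q_j = Σ (P_i / 10 mm) · U_{j−i}.
At t = 4 h (j=4): Q = (12.1/10)·11.1 + (22.8/10)·15.4 = 48.5 m³/s.

Q ≈ 48.5 m³/s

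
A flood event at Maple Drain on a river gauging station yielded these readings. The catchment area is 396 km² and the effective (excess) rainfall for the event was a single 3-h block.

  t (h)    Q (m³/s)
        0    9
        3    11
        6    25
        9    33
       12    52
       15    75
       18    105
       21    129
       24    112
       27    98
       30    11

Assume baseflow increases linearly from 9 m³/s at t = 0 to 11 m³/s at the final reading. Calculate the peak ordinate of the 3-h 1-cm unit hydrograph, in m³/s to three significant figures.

Direct runoff: 0.00, 1.80, 15.60, 23.40, 42.20, 65.00, 94.80, 118.60, 101.40, 87.20, 0.00 m³/s; ΣQ_DR = 550.0 m³/s, peak = 118.60 m³/s.
Runoff depth d = ΣQ_DR·Δt / A = 550.0 × 10800 / (396 km²) = 15.00 mm.
The 1-cm UH is the DRH scaled by (10 mm)/d, so U_p = 118.60 × 10/15.00 = 79.1 m³/s.

U_p ≈ 79.1 m³/s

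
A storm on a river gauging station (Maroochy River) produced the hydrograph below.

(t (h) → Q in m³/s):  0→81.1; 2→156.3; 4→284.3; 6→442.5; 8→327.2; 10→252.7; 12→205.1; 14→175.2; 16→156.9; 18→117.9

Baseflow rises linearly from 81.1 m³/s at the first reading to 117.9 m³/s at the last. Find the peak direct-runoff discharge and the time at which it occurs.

Q_p = 349.13 m³/s at t = 6 h

Subtracting baseflow gives direct-runoff ordinates: 0.00, 71.11, 195.02, 349.13, 229.74, 151.16, 99.47, 65.48, 43.09, 0.00 m³/s.
The maximum is 349.13 m³/s, occurring at the reading for t = 6 h.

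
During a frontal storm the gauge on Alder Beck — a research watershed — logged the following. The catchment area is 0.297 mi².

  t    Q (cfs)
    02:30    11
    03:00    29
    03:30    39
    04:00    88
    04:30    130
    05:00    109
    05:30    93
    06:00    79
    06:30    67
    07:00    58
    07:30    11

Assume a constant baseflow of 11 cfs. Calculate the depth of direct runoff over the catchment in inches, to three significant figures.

Direct runoff: 0.0, 18.0, 28.0, 77.0, 119.0, 98.0, 82.0, 68.0, 56.0, 47.0, 0.0 cfs; ΣQ_DR = 593.0 cfs.
V = ΣQ_DR · Δt = 593.0 × 1800 s = 1.067 × 10^6 ft³.
Over A = 0.297 mi², depth = V / A = 1.55 in.

d ≈ 1.55 in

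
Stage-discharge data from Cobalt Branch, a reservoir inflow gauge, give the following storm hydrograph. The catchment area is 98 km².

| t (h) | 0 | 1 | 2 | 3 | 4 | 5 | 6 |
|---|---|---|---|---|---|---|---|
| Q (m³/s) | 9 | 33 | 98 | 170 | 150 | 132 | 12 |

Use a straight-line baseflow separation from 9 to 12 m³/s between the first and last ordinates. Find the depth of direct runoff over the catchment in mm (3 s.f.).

d ≈ 19.5 mm

Direct runoff: 0.00, 23.50, 88.00, 159.50, 139.00, 120.50, 0.00 m³/s; ΣQ_DR = 530.5 m³/s.
V = ΣQ_DR · Δt = 530.5 × 3600 s = 1.910 × 10^6 m³.
Over A = 98 km², depth = V / A = 19.5 mm.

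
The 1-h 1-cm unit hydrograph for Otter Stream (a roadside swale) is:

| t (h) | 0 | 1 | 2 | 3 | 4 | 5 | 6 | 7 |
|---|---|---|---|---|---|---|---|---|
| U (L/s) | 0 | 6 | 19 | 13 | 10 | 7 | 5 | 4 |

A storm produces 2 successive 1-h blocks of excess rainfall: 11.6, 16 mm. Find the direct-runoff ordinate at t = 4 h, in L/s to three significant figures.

By discrete convolution, Q_j = Σ (P_i / 10 mm) · U_{j−i}.
At t = 4 h (j=4): Q = (11.6/10)·10 + (16/10)·13 = 32.4 L/s.

Q ≈ 32.4 L/s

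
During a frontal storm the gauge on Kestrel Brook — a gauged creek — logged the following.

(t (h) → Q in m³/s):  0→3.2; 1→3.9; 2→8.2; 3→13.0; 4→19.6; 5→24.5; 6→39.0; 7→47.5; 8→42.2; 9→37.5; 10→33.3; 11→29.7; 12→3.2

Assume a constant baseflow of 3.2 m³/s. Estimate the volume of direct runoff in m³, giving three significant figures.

Direct-runoff ordinates (Q − Q_b): 0.0, 0.7, 5.0, 9.8, 16.4, 21.3, 35.8, 44.3, 39.0, 34.3, 30.1, 26.5, 0.0 m³/s.
ΣQ_DR = 263.2 m³/s.
With Δt = 1 h = 3600 s, V = ΣQ_DR · Δt = 263.2 × 3600 = 9.48 × 10^5 m³.

V ≈ 9.48 × 10^5 m³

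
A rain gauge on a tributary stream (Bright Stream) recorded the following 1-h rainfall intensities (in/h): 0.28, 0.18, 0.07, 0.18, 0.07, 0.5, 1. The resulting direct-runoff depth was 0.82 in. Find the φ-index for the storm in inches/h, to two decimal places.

Only the 2 blocks with intensity above φ contribute runoff: 0.5, 1 in/h.
Σ(I−φ)·Δt = d  ⇒  (0.5+1 − 2φ)·1 = 0.82
φ = (1.500 − 0.82/1) / 2 = 0.34 in/h.

φ ≈ 0.34 in/h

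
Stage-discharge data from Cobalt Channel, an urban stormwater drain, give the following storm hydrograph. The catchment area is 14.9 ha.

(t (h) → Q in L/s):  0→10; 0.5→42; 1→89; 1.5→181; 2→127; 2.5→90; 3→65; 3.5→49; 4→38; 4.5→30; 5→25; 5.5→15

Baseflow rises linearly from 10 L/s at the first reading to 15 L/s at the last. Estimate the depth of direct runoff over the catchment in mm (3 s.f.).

Direct runoff: 0.00, 31.55, 78.09, 169.64, 115.18, 77.73, 52.27, 35.82, 24.36, 15.91, 10.45, 0.00 L/s; ΣQ_DR = 611.0 L/s.
V = ΣQ_DR · Δt = 611.0 × 1800 s = 1.100 × 10^6 L.
Over A = 14.9 ha, depth = V / A = 7.38 mm.

d ≈ 7.38 mm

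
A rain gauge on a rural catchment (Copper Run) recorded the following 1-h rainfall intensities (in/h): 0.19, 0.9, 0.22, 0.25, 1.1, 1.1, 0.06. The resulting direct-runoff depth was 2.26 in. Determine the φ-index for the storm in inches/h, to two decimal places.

φ ≈ 0.28 in/h

Only the 3 blocks with intensity above φ contribute runoff: 0.9, 1.1, 1.1 in/h.
Σ(I−φ)·Δt = d  ⇒  (0.9+1.1+1.1 − 3φ)·1 = 2.26
φ = (3.100 − 2.26/1) / 3 = 0.28 in/h.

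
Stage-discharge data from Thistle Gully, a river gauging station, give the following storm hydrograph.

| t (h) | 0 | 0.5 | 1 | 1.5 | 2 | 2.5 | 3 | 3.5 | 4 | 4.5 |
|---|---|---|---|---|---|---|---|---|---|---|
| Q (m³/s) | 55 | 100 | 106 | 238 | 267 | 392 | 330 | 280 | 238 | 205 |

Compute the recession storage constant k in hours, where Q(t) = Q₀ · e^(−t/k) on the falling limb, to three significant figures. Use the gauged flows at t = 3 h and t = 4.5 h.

On the falling limb, Q drops from 330 to 205 m³/s between t = 3 h and t = 4.5 h (Δt = 1.5 h).
k = −Δt / ln(Q₂/Q₁) = −1.5 / ln(205/330) = 3.15 h.

k ≈ 3.15 h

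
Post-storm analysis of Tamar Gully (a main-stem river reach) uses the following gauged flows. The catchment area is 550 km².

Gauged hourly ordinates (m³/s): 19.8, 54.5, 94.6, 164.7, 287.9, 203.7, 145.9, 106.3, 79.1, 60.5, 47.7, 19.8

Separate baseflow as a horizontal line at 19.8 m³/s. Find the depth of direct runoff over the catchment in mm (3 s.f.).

Direct runoff: 0.0, 34.7, 74.8, 144.9, 268.1, 183.9, 126.1, 86.5, 59.3, 40.7, 27.9, 0.0 m³/s; ΣQ_DR = 1047 m³/s.
V = ΣQ_DR · Δt = 1047 × 3600 s = 3.769 × 10^6 m³.
Over A = 550 km², depth = V / A = 6.85 mm.

d ≈ 6.85 mm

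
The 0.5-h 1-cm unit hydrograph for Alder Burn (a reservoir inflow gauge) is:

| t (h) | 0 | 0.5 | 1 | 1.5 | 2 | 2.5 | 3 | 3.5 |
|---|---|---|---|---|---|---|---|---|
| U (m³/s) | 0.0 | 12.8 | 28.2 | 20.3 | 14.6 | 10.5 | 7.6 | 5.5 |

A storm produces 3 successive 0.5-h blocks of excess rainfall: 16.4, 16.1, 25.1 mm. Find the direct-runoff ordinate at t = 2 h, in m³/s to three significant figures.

By discrete convolution, Q_j = Σ (P_i / 10 mm) · U_{j−i}.
At t = 2 h (j=4): Q = (16.4/10)·14.6 + (16.1/10)·20.3 + (25.1/10)·28.2 = 127 m³/s.

Q ≈ 127 m³/s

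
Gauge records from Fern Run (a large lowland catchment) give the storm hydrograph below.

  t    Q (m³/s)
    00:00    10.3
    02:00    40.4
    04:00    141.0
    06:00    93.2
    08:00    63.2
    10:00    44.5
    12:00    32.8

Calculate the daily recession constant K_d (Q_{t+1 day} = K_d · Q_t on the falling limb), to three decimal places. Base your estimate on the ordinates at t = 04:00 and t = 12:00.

Between t = 04:00 and t = 12:00 the flow falls from 141.0 to 32.8 m³/s over 4×2 h = 8 h.
Per-interval ratio K = (32.8/141.0)^(1/4) = 0.6945; K_d = K^(24/2) = 0.013.

K_d ≈ 0.013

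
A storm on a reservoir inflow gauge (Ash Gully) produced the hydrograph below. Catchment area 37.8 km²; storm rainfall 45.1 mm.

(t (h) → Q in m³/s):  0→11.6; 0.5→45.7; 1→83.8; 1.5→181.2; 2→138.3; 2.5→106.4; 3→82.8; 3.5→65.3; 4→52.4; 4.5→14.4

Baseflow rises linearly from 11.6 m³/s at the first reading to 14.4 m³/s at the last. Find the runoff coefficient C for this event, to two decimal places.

C ≈ 0.69

ΣQ_DR = 651.9 m³/s; V = ΣQ_DR·Δt = 1.173 × 10^6 m³.
Runoff depth d = V / A = 31.04 mm.
C = d / P = 31.04 / 45.1 = 0.69.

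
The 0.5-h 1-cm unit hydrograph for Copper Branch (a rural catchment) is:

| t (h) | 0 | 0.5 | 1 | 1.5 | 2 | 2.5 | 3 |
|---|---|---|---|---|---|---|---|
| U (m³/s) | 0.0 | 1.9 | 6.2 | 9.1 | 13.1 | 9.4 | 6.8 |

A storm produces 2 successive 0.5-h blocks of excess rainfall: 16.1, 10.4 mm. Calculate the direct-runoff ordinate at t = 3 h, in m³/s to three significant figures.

By discrete convolution, Q_j = Σ (P_i / 10 mm) · U_{j−i}.
At t = 3 h (j=6): Q = (16.1/10)·6.8 + (10.4/10)·9.4 = 20.7 m³/s.

Q ≈ 20.7 m³/s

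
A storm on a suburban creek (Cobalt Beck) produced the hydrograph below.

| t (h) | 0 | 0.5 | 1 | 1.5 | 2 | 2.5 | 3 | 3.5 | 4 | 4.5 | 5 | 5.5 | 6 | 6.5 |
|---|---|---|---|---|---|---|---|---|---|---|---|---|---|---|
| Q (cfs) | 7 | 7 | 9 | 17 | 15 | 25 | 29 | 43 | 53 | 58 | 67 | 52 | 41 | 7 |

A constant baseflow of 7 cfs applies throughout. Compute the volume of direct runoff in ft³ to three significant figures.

V ≈ 5.98 × 10^5 ft³

Direct-runoff ordinates (Q − Q_b): 0.0, 0.0, 2.0, 10.0, 8.0, 18.0, 22.0, 36.0, 46.0, 51.0, 60.0, 45.0, 34.0, 0.0 cfs.
ΣQ_DR = 332.0 cfs.
With Δt = 0.5 h = 1800 s, V = ΣQ_DR · Δt = 332.0 × 1800 = 5.98 × 10^5 ft³.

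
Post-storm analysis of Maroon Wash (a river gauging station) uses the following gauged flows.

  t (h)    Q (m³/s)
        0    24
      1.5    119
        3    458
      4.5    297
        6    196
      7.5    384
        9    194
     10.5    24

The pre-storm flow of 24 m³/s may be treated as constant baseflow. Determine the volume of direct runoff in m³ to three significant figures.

Direct-runoff ordinates (Q − Q_b): 0.0, 95.0, 434.0, 273.0, 172.0, 360.0, 170.0, 0.0 m³/s.
ΣQ_DR = 1504 m³/s.
With Δt = 1.5 h = 5400 s, V = ΣQ_DR · Δt = 1504 × 5400 = 8.12 × 10^6 m³.

V ≈ 8.12 × 10^6 m³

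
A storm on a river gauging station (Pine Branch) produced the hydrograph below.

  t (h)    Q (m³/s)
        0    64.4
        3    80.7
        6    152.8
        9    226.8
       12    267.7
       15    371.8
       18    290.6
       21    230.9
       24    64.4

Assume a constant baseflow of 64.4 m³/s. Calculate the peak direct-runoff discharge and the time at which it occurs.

Q_p = 307.4 m³/s at t = 15 h

Subtracting baseflow gives direct-runoff ordinates: 0.0, 16.3, 88.4, 162.4, 203.3, 307.4, 226.2, 166.5, 0.0 m³/s.
The maximum is 307.4 m³/s, occurring at the reading for t = 15 h.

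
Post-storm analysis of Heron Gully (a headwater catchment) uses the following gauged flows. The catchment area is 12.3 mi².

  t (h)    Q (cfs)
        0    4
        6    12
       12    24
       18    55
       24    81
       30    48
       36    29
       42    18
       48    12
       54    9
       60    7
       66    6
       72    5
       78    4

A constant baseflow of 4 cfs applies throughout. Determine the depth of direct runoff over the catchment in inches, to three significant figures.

d ≈ 0.195 in

Direct runoff: 0.0, 8.0, 20.0, 51.0, 77.0, 44.0, 25.0, 14.0, 8.0, 5.0, 3.0, 2.0, 1.0, 0.0 cfs; ΣQ_DR = 258.0 cfs.
V = ΣQ_DR · Δt = 258.0 × 21600 s = 5.573 × 10^6 ft³.
Over A = 12.3 mi², depth = V / A = 0.195 in.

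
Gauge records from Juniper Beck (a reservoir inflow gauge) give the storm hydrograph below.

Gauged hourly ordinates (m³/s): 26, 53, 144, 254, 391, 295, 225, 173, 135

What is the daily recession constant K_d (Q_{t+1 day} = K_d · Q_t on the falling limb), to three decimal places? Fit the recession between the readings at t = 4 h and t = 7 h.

Between t = 4 h and t = 7 h the flow falls from 391 to 173 m³/s over 3×1 h = 3 h.
Per-interval ratio K = (173/391)^(1/3) = 0.7620; K_d = K^(24/1) = 0.001.

K_d ≈ 0.001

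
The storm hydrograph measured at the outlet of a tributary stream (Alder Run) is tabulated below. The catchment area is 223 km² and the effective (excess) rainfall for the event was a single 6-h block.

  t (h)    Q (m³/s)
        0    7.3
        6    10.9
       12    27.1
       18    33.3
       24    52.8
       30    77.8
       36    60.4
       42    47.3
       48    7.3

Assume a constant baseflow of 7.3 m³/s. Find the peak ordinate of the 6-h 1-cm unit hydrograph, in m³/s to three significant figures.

Direct runoff: 0.0, 3.6, 19.8, 26.0, 45.5, 70.5, 53.1, 40.0, 0.0 m³/s; ΣQ_DR = 258.5 m³/s, peak = 70.5 m³/s.
Runoff depth d = ΣQ_DR·Δt / A = 258.5 × 21600 / (223 km²) = 25.04 mm.
The 1-cm UH is the DRH scaled by (10 mm)/d, so U_p = 70.5 × 10/25.04 = 28.2 m³/s.

U_p ≈ 28.2 m³/s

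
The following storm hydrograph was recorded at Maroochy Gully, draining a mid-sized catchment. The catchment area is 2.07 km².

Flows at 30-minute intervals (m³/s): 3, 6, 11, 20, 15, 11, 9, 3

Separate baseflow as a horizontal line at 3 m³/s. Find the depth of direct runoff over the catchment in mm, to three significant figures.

d ≈ 47.0 mm

Direct runoff: 0.0, 3.0, 8.0, 17.0, 12.0, 8.0, 6.0, 0.0 m³/s; ΣQ_DR = 54.00 m³/s.
V = ΣQ_DR · Δt = 54.00 × 1800 s = 97200 m³.
Over A = 2.07 km², depth = V / A = 47.0 mm.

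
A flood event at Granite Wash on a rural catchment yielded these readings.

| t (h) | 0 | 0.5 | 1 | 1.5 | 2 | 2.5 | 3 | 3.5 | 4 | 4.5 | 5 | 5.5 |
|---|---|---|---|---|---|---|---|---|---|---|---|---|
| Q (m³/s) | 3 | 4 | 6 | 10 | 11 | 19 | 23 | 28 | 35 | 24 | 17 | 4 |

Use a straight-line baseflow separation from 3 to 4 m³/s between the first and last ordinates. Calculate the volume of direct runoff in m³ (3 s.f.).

V ≈ 2.56 × 10^5 m³

Direct-runoff ordinates (Q − Q_b): 0.00, 0.91, 2.82, 6.73, 7.64, 15.55, 19.45, 24.36, 31.27, 20.18, 13.09, 0.00 m³/s.
ΣQ_DR = 142.0 m³/s.
With Δt = 0.5 h = 1800 s, V = ΣQ_DR · Δt = 142.0 × 1800 = 2.56 × 10^5 m³.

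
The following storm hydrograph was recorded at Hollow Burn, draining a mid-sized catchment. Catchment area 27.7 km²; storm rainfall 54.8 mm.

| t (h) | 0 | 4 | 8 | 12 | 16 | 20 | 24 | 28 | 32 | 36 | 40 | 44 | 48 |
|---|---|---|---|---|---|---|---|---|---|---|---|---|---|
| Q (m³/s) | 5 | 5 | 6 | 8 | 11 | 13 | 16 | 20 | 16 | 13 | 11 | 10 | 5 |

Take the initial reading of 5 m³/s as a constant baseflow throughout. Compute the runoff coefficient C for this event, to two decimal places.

ΣQ_DR = 74.00 m³/s; V = ΣQ_DR·Δt = 1.066 × 10^6 m³.
Runoff depth d = V / A = 38.47 mm.
C = d / P = 38.47 / 54.8 = 0.70.

C ≈ 0.70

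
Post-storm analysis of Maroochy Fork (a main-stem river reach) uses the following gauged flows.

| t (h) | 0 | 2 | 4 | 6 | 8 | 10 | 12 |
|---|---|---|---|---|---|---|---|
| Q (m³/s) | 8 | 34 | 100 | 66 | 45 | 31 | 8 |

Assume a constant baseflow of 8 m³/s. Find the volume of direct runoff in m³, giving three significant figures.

Direct-runoff ordinates (Q − Q_b): 0.0, 26.0, 92.0, 58.0, 37.0, 23.0, 0.0 m³/s.
ΣQ_DR = 236.0 m³/s.
With Δt = 2 h = 7200 s, V = ΣQ_DR · Δt = 236.0 × 7200 = 1.70 × 10^6 m³.

V ≈ 1.70 × 10^6 m³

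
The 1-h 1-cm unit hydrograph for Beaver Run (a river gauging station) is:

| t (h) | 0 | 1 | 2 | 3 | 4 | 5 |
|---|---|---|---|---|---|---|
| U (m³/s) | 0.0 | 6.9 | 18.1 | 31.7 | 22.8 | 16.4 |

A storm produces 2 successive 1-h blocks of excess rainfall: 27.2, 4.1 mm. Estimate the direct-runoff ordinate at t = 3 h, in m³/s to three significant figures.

By discrete convolution, Q_j = Σ (P_i / 10 mm) · U_{j−i}.
At t = 3 h (j=3): Q = (27.2/10)·31.7 + (4.1/10)·18.1 = 93.6 m³/s.

Q ≈ 93.6 m³/s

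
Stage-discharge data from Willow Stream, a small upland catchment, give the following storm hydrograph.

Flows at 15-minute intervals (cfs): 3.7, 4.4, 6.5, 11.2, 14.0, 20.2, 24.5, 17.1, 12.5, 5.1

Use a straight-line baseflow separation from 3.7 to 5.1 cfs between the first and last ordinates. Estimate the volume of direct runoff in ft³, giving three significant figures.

Direct-runoff ordinates (Q − Q_b): 0.00, 0.54, 2.49, 7.03, 9.68, 15.72, 19.87, 12.31, 7.56, 0.00 cfs.
ΣQ_DR = 75.20 cfs.
With Δt = 0.25 h = 900 s, V = ΣQ_DR · Δt = 75.20 × 900 = 67700 ft³.

V ≈ 67700 ft³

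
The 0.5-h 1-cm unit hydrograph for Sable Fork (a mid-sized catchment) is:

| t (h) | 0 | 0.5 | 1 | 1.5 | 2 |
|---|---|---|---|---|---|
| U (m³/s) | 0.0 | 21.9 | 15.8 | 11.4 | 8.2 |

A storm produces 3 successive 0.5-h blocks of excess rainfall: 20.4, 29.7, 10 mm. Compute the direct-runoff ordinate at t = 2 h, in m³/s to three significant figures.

By discrete convolution, Q_j = Σ (P_i / 10 mm) · U_{j−i}.
At t = 2 h (j=4): Q = (20.4/10)·8.2 + (29.7/10)·11.4 + (10/10)·15.8 = 66.4 m³/s.

Q ≈ 66.4 m³/s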